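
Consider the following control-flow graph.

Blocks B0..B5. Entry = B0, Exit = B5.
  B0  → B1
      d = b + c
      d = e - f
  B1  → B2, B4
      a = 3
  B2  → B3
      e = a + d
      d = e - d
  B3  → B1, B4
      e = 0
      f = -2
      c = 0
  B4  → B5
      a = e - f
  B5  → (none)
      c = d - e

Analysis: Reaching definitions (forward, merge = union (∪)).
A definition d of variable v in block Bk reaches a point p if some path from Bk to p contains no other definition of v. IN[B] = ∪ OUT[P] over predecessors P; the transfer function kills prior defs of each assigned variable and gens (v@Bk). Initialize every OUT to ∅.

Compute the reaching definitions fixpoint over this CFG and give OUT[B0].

Fixpoint table:
  B0:   IN={}   OUT={d@B0}
  B1:   IN={a@B1, c@B3, d@B0, d@B2, e@B3, f@B3}   OUT={a@B1, c@B3, d@B0, d@B2, e@B3, f@B3}
  B2:   IN={a@B1, c@B3, d@B0, d@B2, e@B3, f@B3}   OUT={a@B1, c@B3, d@B2, e@B2, f@B3}
  B3:   IN={a@B1, c@B3, d@B2, e@B2, f@B3}   OUT={a@B1, c@B3, d@B2, e@B3, f@B3}
  B4:   IN={a@B1, c@B3, d@B0, d@B2, e@B3, f@B3}   OUT={a@B4, c@B3, d@B0, d@B2, e@B3, f@B3}
  B5:   IN={a@B4, c@B3, d@B0, d@B2, e@B3, f@B3}   OUT={a@B4, c@B5, d@B0, d@B2, e@B3, f@B3}

B0 is the boundary node: IN[B0] = {}
Applying B0's transfer function to that IN value gives OUT[B0] (row B0 above).

Answer: {d@B0}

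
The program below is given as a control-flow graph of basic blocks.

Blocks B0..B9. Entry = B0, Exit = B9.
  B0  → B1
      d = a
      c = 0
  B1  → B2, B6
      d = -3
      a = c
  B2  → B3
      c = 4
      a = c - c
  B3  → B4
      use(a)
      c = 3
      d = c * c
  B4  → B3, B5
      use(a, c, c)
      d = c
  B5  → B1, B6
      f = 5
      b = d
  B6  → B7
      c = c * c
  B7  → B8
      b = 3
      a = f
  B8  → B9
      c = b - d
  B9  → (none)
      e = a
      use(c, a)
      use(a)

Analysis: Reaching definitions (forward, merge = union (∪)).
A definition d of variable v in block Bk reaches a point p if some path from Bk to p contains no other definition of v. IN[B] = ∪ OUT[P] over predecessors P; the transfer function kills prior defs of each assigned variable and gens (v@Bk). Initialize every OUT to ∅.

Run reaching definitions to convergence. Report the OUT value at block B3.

Per-block solution:
  B0:  IN={}  OUT={c@B0, d@B0}
  B1:  IN={a@B2, b@B5, c@B0, c@B3, d@B0, d@B4, f@B5}  OUT={a@B1, b@B5, c@B0, c@B3, d@B1, f@B5}
  B2:  IN={a@B1, b@B5, c@B0, c@B3, d@B1, f@B5}  OUT={a@B2, b@B5, c@B2, d@B1, f@B5}
  B3:  IN={a@B2, b@B5, c@B2, c@B3, d@B1, d@B4, f@B5}  OUT={a@B2, b@B5, c@B3, d@B3, f@B5}
  B4:  IN={a@B2, b@B5, c@B3, d@B3, f@B5}  OUT={a@B2, b@B5, c@B3, d@B4, f@B5}
  B5:  IN={a@B2, b@B5, c@B3, d@B4, f@B5}  OUT={a@B2, b@B5, c@B3, d@B4, f@B5}
  B6:  IN={a@B1, a@B2, b@B5, c@B0, c@B3, d@B1, d@B4, f@B5}  OUT={a@B1, a@B2, b@B5, c@B6, d@B1, d@B4, f@B5}
  B7:  IN={a@B1, a@B2, b@B5, c@B6, d@B1, d@B4, f@B5}  OUT={a@B7, b@B7, c@B6, d@B1, d@B4, f@B5}
  B8:  IN={a@B7, b@B7, c@B6, d@B1, d@B4, f@B5}  OUT={a@B7, b@B7, c@B8, d@B1, d@B4, f@B5}
  B9:  IN={a@B7, b@B7, c@B8, d@B1, d@B4, f@B5}  OUT={a@B7, b@B7, c@B8, d@B1, d@B4, e@B9, f@B5}

Merge at B3: IN[B3] = OUT[B2] ⊔ OUT[B4] = {a@B2, b@B5, c@B2, c@B3, d@B1, d@B4, f@B5}
Applying B3's transfer function to that IN value gives OUT[B3] (row B3 above).

Answer: {a@B2, b@B5, c@B3, d@B3, f@B5}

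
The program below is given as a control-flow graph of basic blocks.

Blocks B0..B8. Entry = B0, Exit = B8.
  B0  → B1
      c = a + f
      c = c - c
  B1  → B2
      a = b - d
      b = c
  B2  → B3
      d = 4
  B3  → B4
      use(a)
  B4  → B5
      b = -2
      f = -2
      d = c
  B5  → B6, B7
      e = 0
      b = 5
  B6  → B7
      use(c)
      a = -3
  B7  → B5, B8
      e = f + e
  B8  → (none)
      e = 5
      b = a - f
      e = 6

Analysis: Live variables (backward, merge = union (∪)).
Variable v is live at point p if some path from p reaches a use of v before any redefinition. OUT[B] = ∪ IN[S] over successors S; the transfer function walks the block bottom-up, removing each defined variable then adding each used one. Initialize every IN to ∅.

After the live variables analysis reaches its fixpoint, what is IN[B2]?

Answer: {a, c}

Trace:
Fixpoint table:
  B0: | IN={a, b, d, f} | OUT={b, c, d}
  B1: | IN={b, c, d} | OUT={a, c}
  B2: | IN={a, c} | OUT={a, c}
  B3: | IN={a, c} | OUT={a, c}
  B4: | IN={a, c} | OUT={a, c, f}
  B5: | IN={a, c, f} | OUT={a, c, e, f}
  B6: | IN={c, e, f} | OUT={a, c, e, f}
  B7: | IN={a, c, e, f} | OUT={a, c, f}
  B8: | IN={a, f} | OUT={}

Merge at B2: OUT[B2] = IN[B3] = {a, c}
Applying B2's transfer function to that OUT value gives IN[B2] (row B2 above).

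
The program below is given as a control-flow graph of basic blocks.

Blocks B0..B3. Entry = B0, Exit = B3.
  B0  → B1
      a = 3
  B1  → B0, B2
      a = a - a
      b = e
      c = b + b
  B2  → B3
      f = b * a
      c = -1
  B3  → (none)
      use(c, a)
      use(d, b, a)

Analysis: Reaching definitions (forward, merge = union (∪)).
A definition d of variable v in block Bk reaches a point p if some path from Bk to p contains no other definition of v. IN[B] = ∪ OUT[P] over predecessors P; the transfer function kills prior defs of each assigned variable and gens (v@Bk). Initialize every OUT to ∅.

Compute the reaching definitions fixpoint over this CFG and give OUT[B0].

Answer: {a@B0, b@B1, c@B1}

Working:
Converged values:
  B0: | IN={a@B1, b@B1, c@B1} | OUT={a@B0, b@B1, c@B1}
  B1: | IN={a@B0, b@B1, c@B1} | OUT={a@B1, b@B1, c@B1}
  B2: | IN={a@B1, b@B1, c@B1} | OUT={a@B1, b@B1, c@B2, f@B2}
  B3: | IN={a@B1, b@B1, c@B2, f@B2} | OUT={a@B1, b@B1, c@B2, f@B2}

Merge at B0 (entry node, so the boundary value {} is joined with the incoming edge(s)): IN[B0] = {} ⊔ OUT[B1] = {a@B1, b@B1, c@B1}
Applying B0's transfer function to that IN value gives OUT[B0] (row B0 above).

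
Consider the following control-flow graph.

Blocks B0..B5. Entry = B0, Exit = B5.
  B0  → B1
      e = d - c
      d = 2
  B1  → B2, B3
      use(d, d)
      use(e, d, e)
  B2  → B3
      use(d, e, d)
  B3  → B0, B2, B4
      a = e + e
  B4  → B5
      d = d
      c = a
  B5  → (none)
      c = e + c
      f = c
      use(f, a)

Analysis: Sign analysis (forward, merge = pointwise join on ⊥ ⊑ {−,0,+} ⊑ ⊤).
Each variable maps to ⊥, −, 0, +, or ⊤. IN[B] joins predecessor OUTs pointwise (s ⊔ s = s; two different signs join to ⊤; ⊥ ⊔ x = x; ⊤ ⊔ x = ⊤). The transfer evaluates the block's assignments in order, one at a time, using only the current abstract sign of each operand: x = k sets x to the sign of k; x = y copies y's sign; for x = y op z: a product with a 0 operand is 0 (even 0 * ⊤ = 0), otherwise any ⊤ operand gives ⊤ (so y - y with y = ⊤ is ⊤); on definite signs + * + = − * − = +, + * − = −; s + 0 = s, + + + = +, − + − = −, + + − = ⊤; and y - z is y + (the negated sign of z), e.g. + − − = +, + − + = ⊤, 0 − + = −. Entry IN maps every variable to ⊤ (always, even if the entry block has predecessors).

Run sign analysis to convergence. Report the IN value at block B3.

Answer: {a: ⊤, b: ⊤, c: ⊤, d: +, e: ⊤, f: ⊤}

Trace:
Per-block solution:
  B0:  IN=(all ⊤)  OUT={d:+; rest ⊤}
  B1:  IN={d:+; rest ⊤}  OUT={d:+; rest ⊤}
  B2:  IN={d:+; rest ⊤}  OUT={d:+; rest ⊤}
  B3:  IN={d:+; rest ⊤}  OUT={d:+; rest ⊤}
  B4:  IN={d:+; rest ⊤}  OUT={d:+; rest ⊤}
  B5:  IN={d:+; rest ⊤}  OUT={d:+; rest ⊤}

Merge at B3: IN[B3] = OUT[B1] ⊔ OUT[B2] = {a: ⊤, b: ⊤, c: ⊤, d: +, e: ⊤, f: ⊤}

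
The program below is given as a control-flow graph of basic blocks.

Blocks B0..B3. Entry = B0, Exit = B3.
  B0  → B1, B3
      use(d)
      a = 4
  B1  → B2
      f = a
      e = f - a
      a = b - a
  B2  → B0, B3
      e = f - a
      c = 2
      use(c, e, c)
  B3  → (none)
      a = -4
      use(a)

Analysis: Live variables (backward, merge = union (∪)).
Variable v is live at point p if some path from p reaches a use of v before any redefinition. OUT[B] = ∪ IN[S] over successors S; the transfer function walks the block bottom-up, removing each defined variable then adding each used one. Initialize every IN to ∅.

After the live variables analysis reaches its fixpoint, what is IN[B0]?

Fixpoint table:
  B0:  IN={b, d}  OUT={a, b, d}
  B1:  IN={a, b, d}  OUT={a, b, d, f}
  B2:  IN={a, b, d, f}  OUT={b, d}
  B3:  IN={}  OUT={}

Merge at B0: OUT[B0] = IN[B1] ⊔ IN[B3] = {a, b, d}
Applying B0's transfer function to that OUT value gives IN[B0] (row B0 above).

Answer: {b, d}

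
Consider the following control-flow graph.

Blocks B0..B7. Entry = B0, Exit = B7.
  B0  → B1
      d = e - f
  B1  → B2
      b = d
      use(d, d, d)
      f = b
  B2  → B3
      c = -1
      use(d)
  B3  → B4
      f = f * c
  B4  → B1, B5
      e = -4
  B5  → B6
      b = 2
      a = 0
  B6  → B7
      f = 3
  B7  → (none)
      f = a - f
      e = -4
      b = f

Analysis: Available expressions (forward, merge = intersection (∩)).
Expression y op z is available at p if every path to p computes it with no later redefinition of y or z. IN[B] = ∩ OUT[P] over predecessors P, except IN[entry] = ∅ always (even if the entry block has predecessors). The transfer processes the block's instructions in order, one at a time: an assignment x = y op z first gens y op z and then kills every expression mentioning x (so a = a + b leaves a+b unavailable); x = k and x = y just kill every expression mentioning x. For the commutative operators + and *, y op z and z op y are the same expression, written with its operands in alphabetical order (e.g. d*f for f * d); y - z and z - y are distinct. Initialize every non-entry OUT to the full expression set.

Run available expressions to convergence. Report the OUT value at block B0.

Answer: {e-f}

Working:
Per-block solution:
  B0: | IN={} | OUT={e-f}
  B1: | IN={} | OUT={}
  B2: | IN={} | OUT={}
  B3: | IN={} | OUT={}
  B4: | IN={} | OUT={}
  B5: | IN={} | OUT={}
  B6: | IN={} | OUT={}
  B7: | IN={} | OUT={}

B0 is the boundary node: IN[B0] = {}
Applying B0's transfer function to that IN value gives OUT[B0] (row B0 above).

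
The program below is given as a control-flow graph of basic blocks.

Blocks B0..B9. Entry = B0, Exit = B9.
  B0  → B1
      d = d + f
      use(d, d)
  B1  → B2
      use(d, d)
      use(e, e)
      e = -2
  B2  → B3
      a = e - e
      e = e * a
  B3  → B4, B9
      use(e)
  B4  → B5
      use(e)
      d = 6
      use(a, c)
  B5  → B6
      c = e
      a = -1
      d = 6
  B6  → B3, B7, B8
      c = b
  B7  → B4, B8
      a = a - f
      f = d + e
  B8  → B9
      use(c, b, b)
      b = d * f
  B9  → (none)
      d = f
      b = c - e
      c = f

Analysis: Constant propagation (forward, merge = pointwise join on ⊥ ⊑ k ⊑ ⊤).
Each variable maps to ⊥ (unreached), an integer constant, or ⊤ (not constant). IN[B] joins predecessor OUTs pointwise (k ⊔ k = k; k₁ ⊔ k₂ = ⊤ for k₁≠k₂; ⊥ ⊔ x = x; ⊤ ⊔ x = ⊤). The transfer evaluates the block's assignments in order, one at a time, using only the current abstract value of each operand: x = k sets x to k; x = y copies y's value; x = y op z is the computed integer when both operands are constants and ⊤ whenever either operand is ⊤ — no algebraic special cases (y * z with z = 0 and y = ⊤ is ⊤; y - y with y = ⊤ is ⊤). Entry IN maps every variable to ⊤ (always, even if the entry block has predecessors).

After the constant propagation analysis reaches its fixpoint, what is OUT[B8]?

Answer: {a: ⊤, b: ⊤, c: ⊤, d: 6, e: 0, f: ⊤}

Working:
Per-block solution:
  B0:   IN=(all ⊤)   OUT=(all ⊤)
  B1:   IN=(all ⊤)   OUT={e:-2; rest ⊤}
  B2:   IN={e:-2; rest ⊤}   OUT={a:0, e:0; rest ⊤}
  B3:   IN={e:0; rest ⊤}   OUT={e:0; rest ⊤}
  B4:   IN={e:0; rest ⊤}   OUT={d:6, e:0; rest ⊤}
  B5:   IN={d:6, e:0; rest ⊤}   OUT={a:-1, c:0, d:6, e:0; rest ⊤}
  B6:   IN={a:-1, c:0, d:6, e:0; rest ⊤}   OUT={a:-1, d:6, e:0; rest ⊤}
  B7:   IN={a:-1, d:6, e:0; rest ⊤}   OUT={d:6, e:0, f:6; rest ⊤}
  B8:   IN={d:6, e:0; rest ⊤}   OUT={d:6, e:0; rest ⊤}
  B9:   IN={e:0; rest ⊤}   OUT={e:0; rest ⊤}

Merge at B8: IN[B8] = OUT[B6] ⊔ OUT[B7] = {a: ⊤, b: ⊤, c: ⊤, d: 6, e: 0, f: ⊤}
Applying B8's transfer function to that IN value gives OUT[B8] (row B8 above).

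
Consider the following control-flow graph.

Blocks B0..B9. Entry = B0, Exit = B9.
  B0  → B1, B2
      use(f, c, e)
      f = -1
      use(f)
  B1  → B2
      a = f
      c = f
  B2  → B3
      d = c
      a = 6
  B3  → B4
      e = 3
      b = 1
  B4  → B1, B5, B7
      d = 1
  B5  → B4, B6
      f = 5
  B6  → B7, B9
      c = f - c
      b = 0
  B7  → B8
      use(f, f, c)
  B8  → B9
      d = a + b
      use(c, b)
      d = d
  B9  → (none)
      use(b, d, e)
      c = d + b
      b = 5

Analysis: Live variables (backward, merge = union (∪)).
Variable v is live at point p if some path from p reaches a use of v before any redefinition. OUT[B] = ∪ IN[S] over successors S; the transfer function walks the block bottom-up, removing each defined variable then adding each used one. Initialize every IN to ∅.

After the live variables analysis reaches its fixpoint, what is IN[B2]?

Fixpoint table:
  B0:   IN={c, e, f}   OUT={c, f}
  B1:   IN={f}   OUT={c, f}
  B2:   IN={c, f}   OUT={a, c, f}
  B3:   IN={a, c, f}   OUT={a, b, c, e, f}
  B4:   IN={a, b, c, e, f}   OUT={a, b, c, d, e, f}
  B5:   IN={a, b, c, d, e}   OUT={a, b, c, d, e, f}
  B6:   IN={a, c, d, e, f}   OUT={a, b, c, d, e, f}
  B7:   IN={a, b, c, e, f}   OUT={a, b, c, e}
  B8:   IN={a, b, c, e}   OUT={b, d, e}
  B9:   IN={b, d, e}   OUT={}

Merge at B2: OUT[B2] = IN[B3] = {a, c, f}
Applying B2's transfer function to that OUT value gives IN[B2] (row B2 above).

Answer: {c, f}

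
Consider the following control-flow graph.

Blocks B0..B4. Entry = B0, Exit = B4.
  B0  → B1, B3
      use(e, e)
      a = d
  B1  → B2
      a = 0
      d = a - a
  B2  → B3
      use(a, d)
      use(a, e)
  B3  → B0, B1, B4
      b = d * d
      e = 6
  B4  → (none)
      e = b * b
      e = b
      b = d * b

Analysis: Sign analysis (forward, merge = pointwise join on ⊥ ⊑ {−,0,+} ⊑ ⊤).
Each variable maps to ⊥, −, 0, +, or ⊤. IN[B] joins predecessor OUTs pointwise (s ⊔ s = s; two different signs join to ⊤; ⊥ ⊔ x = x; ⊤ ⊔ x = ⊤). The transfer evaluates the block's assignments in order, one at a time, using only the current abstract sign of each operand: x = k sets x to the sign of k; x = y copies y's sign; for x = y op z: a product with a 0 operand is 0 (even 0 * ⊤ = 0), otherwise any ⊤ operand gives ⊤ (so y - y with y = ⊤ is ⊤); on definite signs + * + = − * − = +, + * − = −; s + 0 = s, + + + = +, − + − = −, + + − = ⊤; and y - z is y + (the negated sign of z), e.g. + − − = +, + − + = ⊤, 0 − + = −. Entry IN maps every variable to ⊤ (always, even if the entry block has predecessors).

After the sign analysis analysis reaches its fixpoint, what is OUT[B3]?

Answer: {a: ⊤, b: ⊤, c: ⊤, d: ⊤, e: +, f: ⊤}

Trace:
Per-block solution:
  B0:  IN=(all ⊤)  OUT=(all ⊤)
  B1:  IN=(all ⊤)  OUT={a:0, d:0; rest ⊤}
  B2:  IN={a:0, d:0; rest ⊤}  OUT={a:0, d:0; rest ⊤}
  B3:  IN=(all ⊤)  OUT={e:+; rest ⊤}
  B4:  IN={e:+; rest ⊤}  OUT=(all ⊤)

Merge at B3: IN[B3] = OUT[B0] ⊔ OUT[B2] = {a: ⊤, b: ⊤, c: ⊤, d: ⊤, e: ⊤, f: ⊤}
Applying B3's transfer function to that IN value gives OUT[B3] (row B3 above).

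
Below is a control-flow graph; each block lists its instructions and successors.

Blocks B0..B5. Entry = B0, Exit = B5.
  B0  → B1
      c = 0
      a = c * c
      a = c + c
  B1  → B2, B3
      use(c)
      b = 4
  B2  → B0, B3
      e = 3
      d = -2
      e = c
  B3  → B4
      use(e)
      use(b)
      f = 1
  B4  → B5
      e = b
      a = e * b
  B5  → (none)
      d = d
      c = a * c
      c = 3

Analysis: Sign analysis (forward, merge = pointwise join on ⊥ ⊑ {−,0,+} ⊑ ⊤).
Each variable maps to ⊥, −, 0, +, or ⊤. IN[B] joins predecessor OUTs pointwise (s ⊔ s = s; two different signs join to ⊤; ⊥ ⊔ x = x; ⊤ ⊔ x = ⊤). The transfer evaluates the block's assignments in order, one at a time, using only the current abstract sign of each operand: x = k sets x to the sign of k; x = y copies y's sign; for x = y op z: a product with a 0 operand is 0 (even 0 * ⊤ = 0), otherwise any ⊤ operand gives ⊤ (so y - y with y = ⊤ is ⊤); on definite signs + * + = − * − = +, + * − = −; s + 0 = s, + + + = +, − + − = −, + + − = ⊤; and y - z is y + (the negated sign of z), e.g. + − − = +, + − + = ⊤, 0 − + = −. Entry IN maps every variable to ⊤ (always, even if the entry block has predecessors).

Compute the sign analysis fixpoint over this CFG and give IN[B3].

Fixpoint table:
  B0:  IN=(all ⊤)  OUT={a:0, c:0; rest ⊤}
  B1:  IN={a:0, c:0; rest ⊤}  OUT={a:0, b:+, c:0; rest ⊤}
  B2:  IN={a:0, b:+, c:0; rest ⊤}  OUT={a:0, b:+, c:0, d:-, e:0; rest ⊤}
  B3:  IN={a:0, b:+, c:0; rest ⊤}  OUT={a:0, b:+, c:0, f:+; rest ⊤}
  B4:  IN={a:0, b:+, c:0, f:+; rest ⊤}  OUT={a:+, b:+, c:0, e:+, f:+; rest ⊤}
  B5:  IN={a:+, b:+, c:0, e:+, f:+; rest ⊤}  OUT={a:+, b:+, c:+, e:+, f:+; rest ⊤}

Merge at B3: IN[B3] = OUT[B1] ⊔ OUT[B2] = {a: 0, b: +, c: 0, d: ⊤, e: ⊤, f: ⊤}

Answer: {a: 0, b: +, c: 0, d: ⊤, e: ⊤, f: ⊤}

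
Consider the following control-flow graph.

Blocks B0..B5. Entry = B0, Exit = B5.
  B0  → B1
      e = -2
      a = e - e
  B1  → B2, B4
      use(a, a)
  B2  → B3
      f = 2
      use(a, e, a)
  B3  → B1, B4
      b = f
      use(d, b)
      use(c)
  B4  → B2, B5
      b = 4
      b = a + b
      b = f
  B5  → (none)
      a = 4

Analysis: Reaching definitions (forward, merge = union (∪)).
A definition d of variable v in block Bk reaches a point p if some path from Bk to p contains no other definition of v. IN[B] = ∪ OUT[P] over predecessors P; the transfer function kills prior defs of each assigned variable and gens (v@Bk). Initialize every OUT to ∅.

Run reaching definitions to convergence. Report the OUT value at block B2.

Converged values:
  B0:   IN={}   OUT={a@B0, e@B0}
  B1:   IN={a@B0, b@B3, e@B0, f@B2}   OUT={a@B0, b@B3, e@B0, f@B2}
  B2:   IN={a@B0, b@B3, b@B4, e@B0, f@B2}   OUT={a@B0, b@B3, b@B4, e@B0, f@B2}
  B3:   IN={a@B0, b@B3, b@B4, e@B0, f@B2}   OUT={a@B0, b@B3, e@B0, f@B2}
  B4:   IN={a@B0, b@B3, e@B0, f@B2}   OUT={a@B0, b@B4, e@B0, f@B2}
  B5:   IN={a@B0, b@B4, e@B0, f@B2}   OUT={a@B5, b@B4, e@B0, f@B2}

Merge at B2: IN[B2] = OUT[B1] ⊔ OUT[B4] = {a@B0, b@B3, b@B4, e@B0, f@B2}
Applying B2's transfer function to that IN value gives OUT[B2] (row B2 above).

Answer: {a@B0, b@B3, b@B4, e@B0, f@B2}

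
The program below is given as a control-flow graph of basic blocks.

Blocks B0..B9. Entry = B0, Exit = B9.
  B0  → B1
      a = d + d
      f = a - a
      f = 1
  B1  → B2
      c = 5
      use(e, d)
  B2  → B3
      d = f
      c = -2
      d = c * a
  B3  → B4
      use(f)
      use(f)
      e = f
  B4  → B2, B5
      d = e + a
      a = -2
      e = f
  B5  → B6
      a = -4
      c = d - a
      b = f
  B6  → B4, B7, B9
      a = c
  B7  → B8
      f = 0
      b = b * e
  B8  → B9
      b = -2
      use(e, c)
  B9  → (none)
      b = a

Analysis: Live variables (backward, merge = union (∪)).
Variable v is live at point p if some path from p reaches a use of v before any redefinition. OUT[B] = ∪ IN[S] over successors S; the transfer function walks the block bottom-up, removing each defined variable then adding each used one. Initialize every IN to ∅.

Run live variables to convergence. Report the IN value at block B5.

Answer: {d, e, f}

Working:
Converged values:
  B0:  IN={d, e}  OUT={a, d, e, f}
  B1:  IN={a, d, e, f}  OUT={a, f}
  B2:  IN={a, f}  OUT={a, f}
  B3:  IN={a, f}  OUT={a, e, f}
  B4:  IN={a, e, f}  OUT={a, d, e, f}
  B5:  IN={d, e, f}  OUT={b, c, e, f}
  B6:  IN={b, c, e, f}  OUT={a, b, c, e, f}
  B7:  IN={a, b, c, e}  OUT={a, c, e}
  B8:  IN={a, c, e}  OUT={a}
  B9:  IN={a}  OUT={}

Merge at B5: OUT[B5] = IN[B6] = {b, c, e, f}
Applying B5's transfer function to that OUT value gives IN[B5] (row B5 above).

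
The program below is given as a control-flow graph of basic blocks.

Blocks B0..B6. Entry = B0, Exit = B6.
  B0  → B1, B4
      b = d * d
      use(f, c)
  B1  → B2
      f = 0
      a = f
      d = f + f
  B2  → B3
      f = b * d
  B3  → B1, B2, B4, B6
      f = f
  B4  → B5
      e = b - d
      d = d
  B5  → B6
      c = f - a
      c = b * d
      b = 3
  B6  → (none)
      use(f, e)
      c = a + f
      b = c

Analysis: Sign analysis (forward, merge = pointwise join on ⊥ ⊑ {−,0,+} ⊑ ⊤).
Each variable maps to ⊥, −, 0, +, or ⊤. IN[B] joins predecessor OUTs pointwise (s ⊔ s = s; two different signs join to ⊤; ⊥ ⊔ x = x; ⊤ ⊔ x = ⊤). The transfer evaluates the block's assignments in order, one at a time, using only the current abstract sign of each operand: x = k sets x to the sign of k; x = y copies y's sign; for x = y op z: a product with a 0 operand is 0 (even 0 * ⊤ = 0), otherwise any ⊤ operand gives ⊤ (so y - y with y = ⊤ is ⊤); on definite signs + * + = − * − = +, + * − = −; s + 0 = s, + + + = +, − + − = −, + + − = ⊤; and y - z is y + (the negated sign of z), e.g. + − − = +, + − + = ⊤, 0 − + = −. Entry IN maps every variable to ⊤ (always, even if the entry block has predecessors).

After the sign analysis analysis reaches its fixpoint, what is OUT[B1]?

Answer: {a: 0, b: ⊤, c: ⊤, d: 0, e: ⊤, f: 0}

Working:
Per-block solution:
  B0:  IN=(all ⊤)  OUT=(all ⊤)
  B1:  IN=(all ⊤)  OUT={a:0, d:0, f:0; rest ⊤}
  B2:  IN={a:0, d:0, f:0; rest ⊤}  OUT={a:0, d:0, f:0; rest ⊤}
  B3:  IN={a:0, d:0, f:0; rest ⊤}  OUT={a:0, d:0, f:0; rest ⊤}
  B4:  IN=(all ⊤)  OUT=(all ⊤)
  B5:  IN=(all ⊤)  OUT={b:+; rest ⊤}
  B6:  IN=(all ⊤)  OUT=(all ⊤)

Merge at B1: IN[B1] = OUT[B0] ⊔ OUT[B3] = {a: ⊤, b: ⊤, c: ⊤, d: ⊤, e: ⊤, f: ⊤}
Applying B1's transfer function to that IN value gives OUT[B1] (row B1 above).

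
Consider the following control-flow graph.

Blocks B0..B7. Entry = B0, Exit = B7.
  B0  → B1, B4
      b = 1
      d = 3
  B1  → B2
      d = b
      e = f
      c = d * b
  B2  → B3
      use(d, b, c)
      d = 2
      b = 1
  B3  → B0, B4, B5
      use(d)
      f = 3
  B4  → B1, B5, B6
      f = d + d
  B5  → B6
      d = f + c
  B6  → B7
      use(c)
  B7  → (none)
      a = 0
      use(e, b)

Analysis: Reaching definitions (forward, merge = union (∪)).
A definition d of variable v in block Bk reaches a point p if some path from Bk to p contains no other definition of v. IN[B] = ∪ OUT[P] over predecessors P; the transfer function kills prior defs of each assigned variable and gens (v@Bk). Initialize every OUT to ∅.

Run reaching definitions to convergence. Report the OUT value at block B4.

Answer: {b@B0, b@B2, c@B1, d@B0, d@B2, e@B1, f@B4}

Trace:
Converged values:
  B0: | IN={b@B2, c@B1, d@B2, e@B1, f@B3} | OUT={b@B0, c@B1, d@B0, e@B1, f@B3}
  B1: | IN={b@B0, b@B2, c@B1, d@B0, d@B2, e@B1, f@B3, f@B4} | OUT={b@B0, b@B2, c@B1, d@B1, e@B1, f@B3, f@B4}
  B2: | IN={b@B0, b@B2, c@B1, d@B1, e@B1, f@B3, f@B4} | OUT={b@B2, c@B1, d@B2, e@B1, f@B3, f@B4}
  B3: | IN={b@B2, c@B1, d@B2, e@B1, f@B3, f@B4} | OUT={b@B2, c@B1, d@B2, e@B1, f@B3}
  B4: | IN={b@B0, b@B2, c@B1, d@B0, d@B2, e@B1, f@B3} | OUT={b@B0, b@B2, c@B1, d@B0, d@B2, e@B1, f@B4}
  B5: | IN={b@B0, b@B2, c@B1, d@B0, d@B2, e@B1, f@B3, f@B4} | OUT={b@B0, b@B2, c@B1, d@B5, e@B1, f@B3, f@B4}
  B6: | IN={b@B0, b@B2, c@B1, d@B0, d@B2, d@B5, e@B1, f@B3, f@B4} | OUT={b@B0, b@B2, c@B1, d@B0, d@B2, d@B5, e@B1, f@B3, f@B4}
  B7: | IN={b@B0, b@B2, c@B1, d@B0, d@B2, d@B5, e@B1, f@B3, f@B4} | OUT={a@B7, b@B0, b@B2, c@B1, d@B0, d@B2, d@B5, e@B1, f@B3, f@B4}

Merge at B4: IN[B4] = OUT[B0] ⊔ OUT[B3] = {b@B0, b@B2, c@B1, d@B0, d@B2, e@B1, f@B3}
Applying B4's transfer function to that IN value gives OUT[B4] (row B4 above).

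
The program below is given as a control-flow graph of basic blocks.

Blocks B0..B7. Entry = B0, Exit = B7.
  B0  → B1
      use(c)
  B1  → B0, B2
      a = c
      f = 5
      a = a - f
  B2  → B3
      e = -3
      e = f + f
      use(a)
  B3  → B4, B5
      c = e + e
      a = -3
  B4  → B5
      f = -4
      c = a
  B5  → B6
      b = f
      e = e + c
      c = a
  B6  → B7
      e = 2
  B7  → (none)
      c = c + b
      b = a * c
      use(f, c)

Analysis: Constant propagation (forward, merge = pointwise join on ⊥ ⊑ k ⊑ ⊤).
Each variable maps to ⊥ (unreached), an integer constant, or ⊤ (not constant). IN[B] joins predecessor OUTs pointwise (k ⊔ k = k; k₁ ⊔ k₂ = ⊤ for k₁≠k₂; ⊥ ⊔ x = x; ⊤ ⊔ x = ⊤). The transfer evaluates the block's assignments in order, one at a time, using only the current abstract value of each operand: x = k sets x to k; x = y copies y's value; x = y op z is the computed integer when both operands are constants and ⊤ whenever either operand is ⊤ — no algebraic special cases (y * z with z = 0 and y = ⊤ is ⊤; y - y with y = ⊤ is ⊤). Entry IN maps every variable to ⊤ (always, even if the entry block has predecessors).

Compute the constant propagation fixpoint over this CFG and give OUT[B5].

Answer: {a: -3, b: ⊤, c: -3, d: ⊤, e: ⊤, f: ⊤}

Working:
Per-block solution:
  B0: | IN=(all ⊤) | OUT=(all ⊤)
  B1: | IN=(all ⊤) | OUT={f:5; rest ⊤}
  B2: | IN={f:5; rest ⊤} | OUT={e:10, f:5; rest ⊤}
  B3: | IN={e:10, f:5; rest ⊤} | OUT={a:-3, c:20, e:10, f:5; rest ⊤}
  B4: | IN={a:-3, c:20, e:10, f:5; rest ⊤} | OUT={a:-3, c:-3, e:10, f:-4; rest ⊤}
  B5: | IN={a:-3, e:10; rest ⊤} | OUT={a:-3, c:-3; rest ⊤}
  B6: | IN={a:-3, c:-3; rest ⊤} | OUT={a:-3, c:-3, e:2; rest ⊤}
  B7: | IN={a:-3, c:-3, e:2; rest ⊤} | OUT={a:-3, e:2; rest ⊤}

Merge at B5: IN[B5] = OUT[B3] ⊔ OUT[B4] = {a: -3, b: ⊤, c: ⊤, d: ⊤, e: 10, f: ⊤}
Applying B5's transfer function to that IN value gives OUT[B5] (row B5 above).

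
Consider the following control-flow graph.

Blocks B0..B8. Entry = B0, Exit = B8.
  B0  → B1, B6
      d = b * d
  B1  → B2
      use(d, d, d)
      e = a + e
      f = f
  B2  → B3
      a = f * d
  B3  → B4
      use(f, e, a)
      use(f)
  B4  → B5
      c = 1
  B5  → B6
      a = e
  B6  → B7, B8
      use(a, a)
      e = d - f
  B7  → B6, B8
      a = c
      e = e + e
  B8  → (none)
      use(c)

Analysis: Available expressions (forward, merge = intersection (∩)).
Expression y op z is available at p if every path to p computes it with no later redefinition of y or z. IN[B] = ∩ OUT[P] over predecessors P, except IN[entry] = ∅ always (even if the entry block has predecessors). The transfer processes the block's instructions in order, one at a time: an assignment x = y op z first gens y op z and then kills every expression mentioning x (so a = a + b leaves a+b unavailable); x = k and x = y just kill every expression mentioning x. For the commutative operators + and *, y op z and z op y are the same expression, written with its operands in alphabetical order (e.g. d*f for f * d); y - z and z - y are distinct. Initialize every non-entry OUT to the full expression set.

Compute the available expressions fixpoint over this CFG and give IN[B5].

Answer: {d*f}

Trace:
Fixpoint table:
  B0:  IN={}  OUT={}
  B1:  IN={}  OUT={}
  B2:  IN={}  OUT={d*f}
  B3:  IN={d*f}  OUT={d*f}
  B4:  IN={d*f}  OUT={d*f}
  B5:  IN={d*f}  OUT={d*f}
  B6:  IN={}  OUT={d-f}
  B7:  IN={d-f}  OUT={d-f}
  B8:  IN={d-f}  OUT={d-f}

Merge at B5: IN[B5] = OUT[B4] = {d*f}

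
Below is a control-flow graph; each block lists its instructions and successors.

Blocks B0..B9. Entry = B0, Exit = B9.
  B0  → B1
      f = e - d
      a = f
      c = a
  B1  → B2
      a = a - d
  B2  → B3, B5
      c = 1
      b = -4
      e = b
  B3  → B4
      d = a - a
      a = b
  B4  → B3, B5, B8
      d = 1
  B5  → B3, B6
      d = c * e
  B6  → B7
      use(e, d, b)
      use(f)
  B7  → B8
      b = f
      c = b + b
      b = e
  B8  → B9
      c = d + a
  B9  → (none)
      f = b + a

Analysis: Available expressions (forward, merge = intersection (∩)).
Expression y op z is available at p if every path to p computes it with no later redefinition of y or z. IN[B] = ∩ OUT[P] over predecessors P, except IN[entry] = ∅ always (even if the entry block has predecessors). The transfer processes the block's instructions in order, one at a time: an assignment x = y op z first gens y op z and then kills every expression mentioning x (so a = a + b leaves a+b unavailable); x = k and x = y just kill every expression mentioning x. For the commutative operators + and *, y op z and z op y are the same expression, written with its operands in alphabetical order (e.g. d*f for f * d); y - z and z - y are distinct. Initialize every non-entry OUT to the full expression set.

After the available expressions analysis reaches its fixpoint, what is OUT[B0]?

Answer: {e-d}

Trace:
Fixpoint table:
  B0: | IN={} | OUT={e-d}
  B1: | IN={e-d} | OUT={e-d}
  B2: | IN={e-d} | OUT={}
  B3: | IN={} | OUT={}
  B4: | IN={} | OUT={}
  B5: | IN={} | OUT={c*e}
  B6: | IN={c*e} | OUT={c*e}
  B7: | IN={c*e} | OUT={}
  B8: | IN={} | OUT={a+d}
  B9: | IN={a+d} | OUT={a+b, a+d}

B0 is the boundary node: IN[B0] = {}
Applying B0's transfer function to that IN value gives OUT[B0] (row B0 above).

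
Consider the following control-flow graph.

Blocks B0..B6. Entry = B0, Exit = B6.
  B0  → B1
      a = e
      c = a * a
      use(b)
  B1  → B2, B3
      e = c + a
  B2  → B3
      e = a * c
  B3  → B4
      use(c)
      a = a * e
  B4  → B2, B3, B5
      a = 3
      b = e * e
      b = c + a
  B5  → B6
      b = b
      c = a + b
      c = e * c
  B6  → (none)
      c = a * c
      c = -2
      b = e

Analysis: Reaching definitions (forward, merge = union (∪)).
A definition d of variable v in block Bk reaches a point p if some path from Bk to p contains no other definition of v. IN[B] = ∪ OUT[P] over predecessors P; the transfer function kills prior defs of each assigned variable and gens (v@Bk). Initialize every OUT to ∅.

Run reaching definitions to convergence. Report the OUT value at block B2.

Converged values:
  B0:  IN={}  OUT={a@B0, c@B0}
  B1:  IN={a@B0, c@B0}  OUT={a@B0, c@B0, e@B1}
  B2:  IN={a@B0, a@B4, b@B4, c@B0, e@B1, e@B2}  OUT={a@B0, a@B4, b@B4, c@B0, e@B2}
  B3:  IN={a@B0, a@B4, b@B4, c@B0, e@B1, e@B2}  OUT={a@B3, b@B4, c@B0, e@B1, e@B2}
  B4:  IN={a@B3, b@B4, c@B0, e@B1, e@B2}  OUT={a@B4, b@B4, c@B0, e@B1, e@B2}
  B5:  IN={a@B4, b@B4, c@B0, e@B1, e@B2}  OUT={a@B4, b@B5, c@B5, e@B1, e@B2}
  B6:  IN={a@B4, b@B5, c@B5, e@B1, e@B2}  OUT={a@B4, b@B6, c@B6, e@B1, e@B2}

Merge at B2: IN[B2] = OUT[B1] ⊔ OUT[B4] = {a@B0, a@B4, b@B4, c@B0, e@B1, e@B2}
Applying B2's transfer function to that IN value gives OUT[B2] (row B2 above).

Answer: {a@B0, a@B4, b@B4, c@B0, e@B2}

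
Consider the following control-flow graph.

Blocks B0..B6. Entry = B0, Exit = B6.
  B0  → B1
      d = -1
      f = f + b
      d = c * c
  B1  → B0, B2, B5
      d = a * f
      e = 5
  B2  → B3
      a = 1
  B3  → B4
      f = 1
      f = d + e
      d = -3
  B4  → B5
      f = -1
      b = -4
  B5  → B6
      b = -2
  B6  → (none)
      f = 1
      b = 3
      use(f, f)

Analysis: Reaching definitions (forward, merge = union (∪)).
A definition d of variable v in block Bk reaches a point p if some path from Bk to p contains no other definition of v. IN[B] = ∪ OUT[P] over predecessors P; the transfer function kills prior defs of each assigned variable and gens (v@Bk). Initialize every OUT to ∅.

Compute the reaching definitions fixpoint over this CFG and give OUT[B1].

Per-block solution:
  B0:   IN={d@B1, e@B1, f@B0}   OUT={d@B0, e@B1, f@B0}
  B1:   IN={d@B0, e@B1, f@B0}   OUT={d@B1, e@B1, f@B0}
  B2:   IN={d@B1, e@B1, f@B0}   OUT={a@B2, d@B1, e@B1, f@B0}
  B3:   IN={a@B2, d@B1, e@B1, f@B0}   OUT={a@B2, d@B3, e@B1, f@B3}
  B4:   IN={a@B2, d@B3, e@B1, f@B3}   OUT={a@B2, b@B4, d@B3, e@B1, f@B4}
  B5:   IN={a@B2, b@B4, d@B1, d@B3, e@B1, f@B0, f@B4}   OUT={a@B2, b@B5, d@B1, d@B3, e@B1, f@B0, f@B4}
  B6:   IN={a@B2, b@B5, d@B1, d@B3, e@B1, f@B0, f@B4}   OUT={a@B2, b@B6, d@B1, d@B3, e@B1, f@B6}

Merge at B1: IN[B1] = OUT[B0] = {d@B0, e@B1, f@B0}
Applying B1's transfer function to that IN value gives OUT[B1] (row B1 above).

Answer: {d@B1, e@B1, f@B0}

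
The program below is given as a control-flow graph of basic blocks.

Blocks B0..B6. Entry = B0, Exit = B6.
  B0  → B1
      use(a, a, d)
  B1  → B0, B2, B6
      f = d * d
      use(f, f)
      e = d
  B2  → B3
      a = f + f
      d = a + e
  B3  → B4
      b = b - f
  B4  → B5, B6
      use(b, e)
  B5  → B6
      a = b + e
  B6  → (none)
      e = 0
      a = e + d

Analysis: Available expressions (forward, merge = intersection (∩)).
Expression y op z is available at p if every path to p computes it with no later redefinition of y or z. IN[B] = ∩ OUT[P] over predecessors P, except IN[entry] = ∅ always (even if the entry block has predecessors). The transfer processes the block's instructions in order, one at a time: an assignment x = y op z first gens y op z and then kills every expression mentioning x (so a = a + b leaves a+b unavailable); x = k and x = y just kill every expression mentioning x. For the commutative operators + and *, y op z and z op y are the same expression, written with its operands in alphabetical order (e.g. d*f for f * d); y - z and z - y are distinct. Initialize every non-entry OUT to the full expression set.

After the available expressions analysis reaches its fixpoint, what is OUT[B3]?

Answer: {a+e, f+f}

Derivation:
Converged values:
  B0:  IN={}  OUT={}
  B1:  IN={}  OUT={d*d}
  B2:  IN={d*d}  OUT={a+e, f+f}
  B3:  IN={a+e, f+f}  OUT={a+e, f+f}
  B4:  IN={a+e, f+f}  OUT={a+e, f+f}
  B5:  IN={a+e, f+f}  OUT={b+e, f+f}
  B6:  IN={}  OUT={d+e}

Merge at B3: IN[B3] = OUT[B2] = {a+e, f+f}
Applying B3's transfer function to that IN value gives OUT[B3] (row B3 above).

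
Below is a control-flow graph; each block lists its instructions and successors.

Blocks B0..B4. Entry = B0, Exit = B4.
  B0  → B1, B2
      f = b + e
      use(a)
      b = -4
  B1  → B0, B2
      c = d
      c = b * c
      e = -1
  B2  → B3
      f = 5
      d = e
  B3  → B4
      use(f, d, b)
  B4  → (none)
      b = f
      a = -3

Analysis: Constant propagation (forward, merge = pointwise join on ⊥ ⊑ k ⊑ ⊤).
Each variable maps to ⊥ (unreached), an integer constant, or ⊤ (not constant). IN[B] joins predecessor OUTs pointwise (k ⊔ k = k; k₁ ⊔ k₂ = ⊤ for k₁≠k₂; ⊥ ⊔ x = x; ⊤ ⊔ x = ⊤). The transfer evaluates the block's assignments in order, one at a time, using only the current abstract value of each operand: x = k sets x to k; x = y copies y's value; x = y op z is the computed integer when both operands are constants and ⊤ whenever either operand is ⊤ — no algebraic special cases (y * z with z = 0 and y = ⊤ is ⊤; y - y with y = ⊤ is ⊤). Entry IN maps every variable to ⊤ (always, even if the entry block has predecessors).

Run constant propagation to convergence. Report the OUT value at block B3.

Answer: {a: ⊤, b: -4, c: ⊤, d: ⊤, e: ⊤, f: 5}

Derivation:
Fixpoint table:
  B0:  IN=(all ⊤)  OUT={b:-4; rest ⊤}
  B1:  IN={b:-4; rest ⊤}  OUT={b:-4, e:-1; rest ⊤}
  B2:  IN={b:-4; rest ⊤}  OUT={b:-4, f:5; rest ⊤}
  B3:  IN={b:-4, f:5; rest ⊤}  OUT={b:-4, f:5; rest ⊤}
  B4:  IN={b:-4, f:5; rest ⊤}  OUT={a:-3, b:5, f:5; rest ⊤}

Merge at B3: IN[B3] = OUT[B2] = {a: ⊤, b: -4, c: ⊤, d: ⊤, e: ⊤, f: 5}
Applying B3's transfer function to that IN value gives OUT[B3] (row B3 above).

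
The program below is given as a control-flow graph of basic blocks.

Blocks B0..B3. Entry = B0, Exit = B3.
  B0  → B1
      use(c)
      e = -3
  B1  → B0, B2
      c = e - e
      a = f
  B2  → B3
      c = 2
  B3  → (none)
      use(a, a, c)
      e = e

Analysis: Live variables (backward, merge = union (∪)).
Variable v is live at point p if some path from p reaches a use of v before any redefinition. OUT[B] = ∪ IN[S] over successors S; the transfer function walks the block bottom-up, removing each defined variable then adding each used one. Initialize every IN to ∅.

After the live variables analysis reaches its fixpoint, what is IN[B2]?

Answer: {a, e}

Derivation:
Fixpoint table:
  B0: | IN={c, f} | OUT={e, f}
  B1: | IN={e, f} | OUT={a, c, e, f}
  B2: | IN={a, e} | OUT={a, c, e}
  B3: | IN={a, c, e} | OUT={}

Merge at B2: OUT[B2] = IN[B3] = {a, c, e}
Applying B2's transfer function to that OUT value gives IN[B2] (row B2 above).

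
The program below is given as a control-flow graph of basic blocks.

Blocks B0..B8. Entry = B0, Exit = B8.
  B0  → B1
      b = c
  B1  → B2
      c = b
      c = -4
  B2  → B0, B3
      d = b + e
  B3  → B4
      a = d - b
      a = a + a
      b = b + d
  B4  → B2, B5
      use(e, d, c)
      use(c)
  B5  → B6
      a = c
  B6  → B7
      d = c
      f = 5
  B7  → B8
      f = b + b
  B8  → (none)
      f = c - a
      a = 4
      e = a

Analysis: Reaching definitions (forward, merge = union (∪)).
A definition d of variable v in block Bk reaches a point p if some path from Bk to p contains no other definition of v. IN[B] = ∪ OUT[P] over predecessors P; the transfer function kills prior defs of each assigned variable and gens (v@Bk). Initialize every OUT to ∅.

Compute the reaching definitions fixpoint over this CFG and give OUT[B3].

Converged values:
  B0:  IN={a@B3, b@B0, b@B3, c@B1, d@B2}  OUT={a@B3, b@B0, c@B1, d@B2}
  B1:  IN={a@B3, b@B0, c@B1, d@B2}  OUT={a@B3, b@B0, c@B1, d@B2}
  B2:  IN={a@B3, b@B0, b@B3, c@B1, d@B2}  OUT={a@B3, b@B0, b@B3, c@B1, d@B2}
  B3:  IN={a@B3, b@B0, b@B3, c@B1, d@B2}  OUT={a@B3, b@B3, c@B1, d@B2}
  B4:  IN={a@B3, b@B3, c@B1, d@B2}  OUT={a@B3, b@B3, c@B1, d@B2}
  B5:  IN={a@B3, b@B3, c@B1, d@B2}  OUT={a@B5, b@B3, c@B1, d@B2}
  B6:  IN={a@B5, b@B3, c@B1, d@B2}  OUT={a@B5, b@B3, c@B1, d@B6, f@B6}
  B7:  IN={a@B5, b@B3, c@B1, d@B6, f@B6}  OUT={a@B5, b@B3, c@B1, d@B6, f@B7}
  B8:  IN={a@B5, b@B3, c@B1, d@B6, f@B7}  OUT={a@B8, b@B3, c@B1, d@B6, e@B8, f@B8}

Merge at B3: IN[B3] = OUT[B2] = {a@B3, b@B0, b@B3, c@B1, d@B2}
Applying B3's transfer function to that IN value gives OUT[B3] (row B3 above).

Answer: {a@B3, b@B3, c@B1, d@B2}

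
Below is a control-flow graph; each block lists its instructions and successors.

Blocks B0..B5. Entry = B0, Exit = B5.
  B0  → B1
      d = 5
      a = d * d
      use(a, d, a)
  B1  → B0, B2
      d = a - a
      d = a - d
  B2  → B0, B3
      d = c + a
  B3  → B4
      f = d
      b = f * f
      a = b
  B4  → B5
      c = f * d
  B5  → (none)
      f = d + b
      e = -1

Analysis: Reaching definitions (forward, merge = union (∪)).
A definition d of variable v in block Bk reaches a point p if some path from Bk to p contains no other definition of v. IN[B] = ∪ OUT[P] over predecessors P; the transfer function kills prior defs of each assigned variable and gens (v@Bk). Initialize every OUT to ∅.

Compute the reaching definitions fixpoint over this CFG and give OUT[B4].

Converged values:
  B0:  IN={a@B0, d@B1, d@B2}  OUT={a@B0, d@B0}
  B1:  IN={a@B0, d@B0}  OUT={a@B0, d@B1}
  B2:  IN={a@B0, d@B1}  OUT={a@B0, d@B2}
  B3:  IN={a@B0, d@B2}  OUT={a@B3, b@B3, d@B2, f@B3}
  B4:  IN={a@B3, b@B3, d@B2, f@B3}  OUT={a@B3, b@B3, c@B4, d@B2, f@B3}
  B5:  IN={a@B3, b@B3, c@B4, d@B2, f@B3}  OUT={a@B3, b@B3, c@B4, d@B2, e@B5, f@B5}

Merge at B4: IN[B4] = OUT[B3] = {a@B3, b@B3, d@B2, f@B3}
Applying B4's transfer function to that IN value gives OUT[B4] (row B4 above).

Answer: {a@B3, b@B3, c@B4, d@B2, f@B3}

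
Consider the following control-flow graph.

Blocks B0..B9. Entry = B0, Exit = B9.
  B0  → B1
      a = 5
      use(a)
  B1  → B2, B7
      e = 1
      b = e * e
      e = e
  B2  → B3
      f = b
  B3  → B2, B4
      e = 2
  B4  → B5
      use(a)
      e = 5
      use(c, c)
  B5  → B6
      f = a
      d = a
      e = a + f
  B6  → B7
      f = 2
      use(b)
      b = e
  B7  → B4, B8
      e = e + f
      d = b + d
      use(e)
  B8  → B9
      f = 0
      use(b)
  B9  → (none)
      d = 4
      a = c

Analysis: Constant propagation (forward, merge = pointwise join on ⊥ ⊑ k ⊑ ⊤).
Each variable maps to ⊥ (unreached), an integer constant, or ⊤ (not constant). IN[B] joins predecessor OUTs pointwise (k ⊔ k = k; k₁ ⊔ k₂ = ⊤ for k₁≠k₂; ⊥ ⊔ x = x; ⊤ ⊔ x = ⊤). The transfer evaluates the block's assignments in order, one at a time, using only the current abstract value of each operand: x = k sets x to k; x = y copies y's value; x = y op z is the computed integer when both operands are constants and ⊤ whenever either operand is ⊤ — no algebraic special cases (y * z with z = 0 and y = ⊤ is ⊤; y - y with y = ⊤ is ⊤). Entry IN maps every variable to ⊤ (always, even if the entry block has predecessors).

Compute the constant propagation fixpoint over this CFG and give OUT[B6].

Converged values:
  B0: | IN=(all ⊤) | OUT={a:5; rest ⊤}
  B1: | IN={a:5; rest ⊤} | OUT={a:5, b:1, e:1; rest ⊤}
  B2: | IN={a:5, b:1; rest ⊤} | OUT={a:5, b:1, f:1; rest ⊤}
  B3: | IN={a:5, b:1, f:1; rest ⊤} | OUT={a:5, b:1, e:2, f:1; rest ⊤}
  B4: | IN={a:5; rest ⊤} | OUT={a:5, e:5; rest ⊤}
  B5: | IN={a:5, e:5; rest ⊤} | OUT={a:5, d:5, e:10, f:5; rest ⊤}
  B6: | IN={a:5, d:5, e:10, f:5; rest ⊤} | OUT={a:5, b:10, d:5, e:10, f:2; rest ⊤}
  B7: | IN={a:5; rest ⊤} | OUT={a:5; rest ⊤}
  B8: | IN={a:5; rest ⊤} | OUT={a:5, f:0; rest ⊤}
  B9: | IN={a:5, f:0; rest ⊤} | OUT={d:4, f:0; rest ⊤}

Merge at B6: IN[B6] = OUT[B5] = {a: 5, b: ⊤, c: ⊤, d: 5, e: 10, f: 5}
Applying B6's transfer function to that IN value gives OUT[B6] (row B6 above).

Answer: {a: 5, b: 10, c: ⊤, d: 5, e: 10, f: 2}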